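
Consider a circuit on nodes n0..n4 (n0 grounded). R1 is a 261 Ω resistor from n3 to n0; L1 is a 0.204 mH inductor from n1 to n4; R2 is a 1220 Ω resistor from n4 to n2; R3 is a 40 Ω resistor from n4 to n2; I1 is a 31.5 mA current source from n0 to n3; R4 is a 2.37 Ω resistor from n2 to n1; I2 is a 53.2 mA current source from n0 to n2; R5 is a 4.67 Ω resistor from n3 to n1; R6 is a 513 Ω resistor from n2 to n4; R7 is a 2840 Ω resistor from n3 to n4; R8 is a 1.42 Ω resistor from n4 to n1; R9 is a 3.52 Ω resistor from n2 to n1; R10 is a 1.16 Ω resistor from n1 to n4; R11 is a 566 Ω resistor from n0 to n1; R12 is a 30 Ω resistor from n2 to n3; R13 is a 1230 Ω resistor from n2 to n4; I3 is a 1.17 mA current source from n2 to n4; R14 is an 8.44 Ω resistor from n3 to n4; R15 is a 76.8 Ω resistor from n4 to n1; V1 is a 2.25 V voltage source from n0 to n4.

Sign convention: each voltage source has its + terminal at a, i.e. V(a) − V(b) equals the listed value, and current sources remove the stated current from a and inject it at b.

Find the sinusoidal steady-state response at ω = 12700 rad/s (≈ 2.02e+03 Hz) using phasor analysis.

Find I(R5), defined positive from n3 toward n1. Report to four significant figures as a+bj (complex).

0.02138-0.0007393j A

MNA unknowns: 4 node voltages V₁..V_4 plus 1 source current (V1)
R1: Y=0.003831+0.000j on G[3,0]
L1: Y=0.000-0.3860j on G[1,4]
R2: Y=0.0008197+0.000j on G[4,2]
R3: Y=0.02500+0.000j on G[4,2]
I1: z[0]−=0.0315, z[3]+=0.0315
R4: Y=0.4219+0.000j on G[2,1]
I2: z[0]−=0.0532, z[2]+=0.0532
R5: Y=0.2141+0.000j on G[3,1]
R6: Y=0.001949+0.000j on G[2,4]
R7: Y=0.0003521+0.000j on G[3,4]
R8: Y=0.7042+0.000j on G[4,1]
R9: Y=0.2841+0.000j on G[2,1]
R10: Y=0.8621+0.000j on G[1,4]
R11: Y=0.001767+0.000j on G[0,1]
R12: Y=0.03333+0.000j on G[2,3]
R13: Y=0.0008130+0.000j on G[2,4]
I3: z[2]−=0.00117, z[4]+=0.00117
R14: Y=0.1185+0.000j on G[3,4]
R15: Y=0.01302+0.000j on G[4,1]
V1: row V0−V4=2.25, i_V1 at 0,4
solve → V1=-2.205+0.01027j, V2=-2.135+0.009741j, V3=-2.105+0.006820j, V4=-2.250+0.000j
aux → i_V1=-0.09666+4.428e-05j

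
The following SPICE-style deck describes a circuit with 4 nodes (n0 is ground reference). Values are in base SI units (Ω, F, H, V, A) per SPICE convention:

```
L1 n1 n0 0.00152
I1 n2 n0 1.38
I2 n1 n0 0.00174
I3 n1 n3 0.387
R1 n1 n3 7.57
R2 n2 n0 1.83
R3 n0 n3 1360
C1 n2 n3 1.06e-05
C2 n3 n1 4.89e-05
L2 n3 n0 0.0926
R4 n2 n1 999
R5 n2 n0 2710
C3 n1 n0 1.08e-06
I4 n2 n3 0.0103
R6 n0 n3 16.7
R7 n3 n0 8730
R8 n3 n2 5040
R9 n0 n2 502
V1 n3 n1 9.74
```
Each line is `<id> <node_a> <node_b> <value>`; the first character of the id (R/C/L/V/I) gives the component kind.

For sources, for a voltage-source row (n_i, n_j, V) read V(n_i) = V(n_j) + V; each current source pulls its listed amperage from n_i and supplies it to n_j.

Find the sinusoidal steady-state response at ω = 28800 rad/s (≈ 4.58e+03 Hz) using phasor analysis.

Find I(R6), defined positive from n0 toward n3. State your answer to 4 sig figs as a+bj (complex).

0.1164+0.01426j A

MNA unknowns: 3 node voltages V₁..V_3 plus 1 source current (V1)
L1: Y=0.000-0.02284j on G[1,0]
I1: z[2]−=1.38, z[0]+=1.38
I2: z[1]−=0.00174, z[0]+=0.00174
I3: z[1]−=0.387, z[3]+=0.387
R1: Y=0.1321+0.000j on G[1,3]
R2: Y=0.5464+0.000j on G[2,0]
R3: Y=0.0007353+0.000j on G[0,3]
C1: Y=0.000+0.3053j on G[2,3]
C2: Y=0.000+1.408j on G[3,1]
L2: Y=0.000-0.0003750j on G[3,0]
R4: Y=0.001001+0.000j on G[2,1]
R5: Y=0.0003690+0.000j on G[2,0]
C3: Y=0.000+0.03110j on G[1,0]
I4: z[2]−=0.0103, z[3]+=0.0103
R6: Y=0.05988+0.000j on G[0,3]
R7: Y=0.0001145+0.000j on G[3,0]
R8: Y=0.0001984+0.000j on G[3,2]
R9: Y=0.001992+0.000j on G[0,2]
V1: row V3−V1=9.74, i_V1 at 3,1
solve → V1=-11.68-0.2381j, V2=-2.306+0.2009j, V3=-1.943-0.2381j
aux → i_V1=-0.9053-13.81j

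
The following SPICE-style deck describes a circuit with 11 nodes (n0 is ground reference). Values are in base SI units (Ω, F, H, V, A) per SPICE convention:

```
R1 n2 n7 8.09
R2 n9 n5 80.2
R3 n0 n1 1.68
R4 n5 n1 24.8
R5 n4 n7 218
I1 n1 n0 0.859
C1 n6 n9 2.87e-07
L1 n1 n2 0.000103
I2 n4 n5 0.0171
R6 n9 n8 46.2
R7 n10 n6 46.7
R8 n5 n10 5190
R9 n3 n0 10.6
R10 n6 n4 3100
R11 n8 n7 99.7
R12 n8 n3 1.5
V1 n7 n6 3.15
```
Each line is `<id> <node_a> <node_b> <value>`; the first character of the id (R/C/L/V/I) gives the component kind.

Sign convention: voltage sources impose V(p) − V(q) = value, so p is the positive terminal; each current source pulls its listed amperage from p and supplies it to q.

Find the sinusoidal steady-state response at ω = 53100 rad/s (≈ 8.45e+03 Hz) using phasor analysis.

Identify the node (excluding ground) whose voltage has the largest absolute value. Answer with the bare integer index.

MNA unknowns: 10 node voltages V₁..V_10 plus 1 source current (V1)
R1: Y=0.1236+0.000j on G[2,7]
R2: Y=0.01247+0.000j on G[9,5]
R3: Y=0.5952+0.000j on G[0,1]
R4: Y=0.04032+0.000j on G[5,1]
R5: Y=0.004587+0.000j on G[4,7]
I1: z[1]−=0.859, z[0]+=0.859
C1: Y=0.000+0.01524j on G[6,9]
L1: Y=0.000-0.1828j on G[1,2]
I2: z[4]−=0.0171, z[5]+=0.0171
R6: Y=0.02165+0.000j on G[9,8]
R7: Y=0.02141+0.000j on G[10,6]
R8: Y=0.0001927+0.000j on G[5,10]
R9: Y=0.09434+0.000j on G[3,0]
R10: Y=0.0003226+0.000j on G[6,4]
R11: Y=0.01003+0.000j on G[8,7]
R12: Y=0.6667+0.000j on G[8,3]
V1: row V7−V6=3.15, i_V1 at 7,6
solve → V1=-1.384+0.03635j, V2=-1.587+0.1719j, V3=-0.3733-0.2293j, V4=-5.076+0.4721j, V5=-1.125-0.3475j, V6=-4.536+0.4721j, V7=-1.386+0.4721j, V8=-0.4261-0.2618j, V9=-1.608-1.601j, V10=-4.506+0.4648j
aux → i_V1=-0.03208-0.04447j

4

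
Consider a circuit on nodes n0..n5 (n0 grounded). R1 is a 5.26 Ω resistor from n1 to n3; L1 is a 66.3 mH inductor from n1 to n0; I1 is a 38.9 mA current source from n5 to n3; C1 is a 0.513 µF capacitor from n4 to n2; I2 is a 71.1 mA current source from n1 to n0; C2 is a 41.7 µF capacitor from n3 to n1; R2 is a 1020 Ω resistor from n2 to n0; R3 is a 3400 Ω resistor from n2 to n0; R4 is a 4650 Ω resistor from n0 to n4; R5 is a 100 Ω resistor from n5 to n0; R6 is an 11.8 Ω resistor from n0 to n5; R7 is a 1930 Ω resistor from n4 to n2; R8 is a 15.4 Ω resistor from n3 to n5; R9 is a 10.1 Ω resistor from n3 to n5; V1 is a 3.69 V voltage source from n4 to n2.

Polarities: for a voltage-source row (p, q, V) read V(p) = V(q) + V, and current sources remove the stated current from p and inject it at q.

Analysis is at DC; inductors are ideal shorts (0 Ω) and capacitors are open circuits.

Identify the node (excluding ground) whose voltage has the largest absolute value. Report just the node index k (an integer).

Element admittances at DC:
  Y(R1) = 0.1901 S between n1,n3
  L1: short n1↔n0 (DC inductor)
  I1: injects 0.0389 A into n3 (from n5)
  Y(C1) = 0.000 S between n4,n2
  I2: injects 0.0711 A into n0 (from n1)
  Y(C2) = 0.000 S between n3,n1
  Y(R2) = 0.0009804 S between n2,n0
  Y(R3) = 0.0002941 S between n2,n0
  Y(R4) = 0.0002151 S between n0,n4
  Y(R5) = 0.01000 S between n5,n0
  Y(R6) = 0.08475 S between n0,n5
  Y(R7) = 0.0005181 S between n4,n2
  Y(R8) = 0.06494 S between n3,n5
  Y(R9) = 0.09901 S between n3,n5
  V1: constraint V(n4)−V(n2) = 3.69
Assemble and solve the 7×7 MNA system:
  V(n1)=0.000  V(n2)=-0.5327  V(n3)=0.05695  V(n4)=3.157  V(n5)=-0.1143
  i(L1)=-0.06027  i(V1)=-0.002591

4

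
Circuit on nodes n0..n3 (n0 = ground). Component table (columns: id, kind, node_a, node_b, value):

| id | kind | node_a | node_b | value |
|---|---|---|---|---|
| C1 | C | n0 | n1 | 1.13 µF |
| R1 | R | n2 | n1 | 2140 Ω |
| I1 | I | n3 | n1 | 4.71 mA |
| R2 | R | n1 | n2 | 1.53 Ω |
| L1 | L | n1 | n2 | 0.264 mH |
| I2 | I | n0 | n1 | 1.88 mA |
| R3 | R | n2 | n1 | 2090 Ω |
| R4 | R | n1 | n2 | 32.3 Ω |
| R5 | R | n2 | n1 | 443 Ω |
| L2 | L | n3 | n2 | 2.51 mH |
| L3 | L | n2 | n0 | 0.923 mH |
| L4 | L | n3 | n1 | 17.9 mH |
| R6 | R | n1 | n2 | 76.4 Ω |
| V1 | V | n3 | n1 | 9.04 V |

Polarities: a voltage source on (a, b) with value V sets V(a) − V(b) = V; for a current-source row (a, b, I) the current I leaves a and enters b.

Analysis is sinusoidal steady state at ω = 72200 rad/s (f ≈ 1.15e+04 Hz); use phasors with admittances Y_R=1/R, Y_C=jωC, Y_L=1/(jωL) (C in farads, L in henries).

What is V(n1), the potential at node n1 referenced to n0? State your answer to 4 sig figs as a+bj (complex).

MNA unknowns: 3 node voltages V₁..V_3 plus 1 source current (V1)
C1: Y=0.000+0.08159j on G[0,1]
R1: Y=0.0004673+0.000j on G[2,1]
I1: z[3]−=0.00471, z[1]+=0.00471
R2: Y=0.6536+0.000j on G[1,2]
L1: Y=0.000-0.05246j on G[1,2]
I2: z[0]−=0.00188, z[1]+=0.00188
R3: Y=0.0004785+0.000j on G[2,1]
R4: Y=0.03096+0.000j on G[1,2]
R5: Y=0.002257+0.000j on G[2,1]
L2: Y=0.000-0.005518j on G[3,2]
L3: Y=0.000-0.01501j on G[2,0]
L4: Y=0.000-0.0007738j on G[3,1]
R6: Y=0.01309+0.000j on G[1,2]
V1: row V3−V1=9.04, i_V1 at 3,1
solve → V1=0.001862-0.04408j, V2=0.01012-0.1144j, V3=9.042-0.04408j
aux → i_V1=-0.005098+0.05683j

0.001862-0.04408j V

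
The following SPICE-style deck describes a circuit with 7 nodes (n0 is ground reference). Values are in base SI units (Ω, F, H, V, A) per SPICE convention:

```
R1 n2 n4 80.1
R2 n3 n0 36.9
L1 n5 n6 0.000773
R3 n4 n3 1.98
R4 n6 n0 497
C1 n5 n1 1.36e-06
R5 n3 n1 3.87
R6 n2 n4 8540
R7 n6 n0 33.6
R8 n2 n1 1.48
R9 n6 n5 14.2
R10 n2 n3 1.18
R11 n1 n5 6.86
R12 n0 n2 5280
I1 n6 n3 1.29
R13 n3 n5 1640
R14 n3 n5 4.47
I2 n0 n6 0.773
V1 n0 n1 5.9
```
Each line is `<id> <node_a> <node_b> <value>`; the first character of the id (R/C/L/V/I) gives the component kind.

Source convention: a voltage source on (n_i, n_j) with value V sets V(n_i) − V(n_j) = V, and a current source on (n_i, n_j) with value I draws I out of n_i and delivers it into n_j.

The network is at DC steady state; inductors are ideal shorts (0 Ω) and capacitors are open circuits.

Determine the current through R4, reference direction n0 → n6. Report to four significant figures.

0.01166 A

Element admittances at DC:
  Y(R1) = 0.01248 S between n2,n4
  Y(R2) = 0.02710 S between n3,n0
  L1: short n5↔n6 (DC inductor)
  Y(R3) = 0.5051 S between n4,n3
  Y(R4) = 0.002012 S between n6,n0
  Y(C1) = 0.000 S between n5,n1
  Y(R5) = 0.2584 S between n3,n1
  Y(R6) = 0.0001171 S between n2,n4
  Y(R7) = 0.02976 S between n6,n0
  Y(R8) = 0.6757 S between n2,n1
  Y(R9) = 0.07042 S between n6,n5
  Y(R10) = 0.8475 S between n2,n3
  Y(R11) = 0.1458 S between n1,n5
  Y(R12) = 0.0001894 S between n0,n2
  I1: injects 1.29 A into n3 (from n6)
  Y(R13) = 0.0006098 S between n3,n5
  Y(R14) = 0.2237 S between n3,n5
  I2: injects 0.773 A into n6 (from n0)
  V1: constraint V(n0)−V(n1) = 5.9
Assemble and solve the 8×8 MNA system:
  V(n1)=-5.900  V(n2)=-4.970  V(n3)=-4.240  V(n4)=-4.258  V(n5)=-5.793  V(n6)=-5.793
  i(L1)=0.3329  i(V1)=-1.073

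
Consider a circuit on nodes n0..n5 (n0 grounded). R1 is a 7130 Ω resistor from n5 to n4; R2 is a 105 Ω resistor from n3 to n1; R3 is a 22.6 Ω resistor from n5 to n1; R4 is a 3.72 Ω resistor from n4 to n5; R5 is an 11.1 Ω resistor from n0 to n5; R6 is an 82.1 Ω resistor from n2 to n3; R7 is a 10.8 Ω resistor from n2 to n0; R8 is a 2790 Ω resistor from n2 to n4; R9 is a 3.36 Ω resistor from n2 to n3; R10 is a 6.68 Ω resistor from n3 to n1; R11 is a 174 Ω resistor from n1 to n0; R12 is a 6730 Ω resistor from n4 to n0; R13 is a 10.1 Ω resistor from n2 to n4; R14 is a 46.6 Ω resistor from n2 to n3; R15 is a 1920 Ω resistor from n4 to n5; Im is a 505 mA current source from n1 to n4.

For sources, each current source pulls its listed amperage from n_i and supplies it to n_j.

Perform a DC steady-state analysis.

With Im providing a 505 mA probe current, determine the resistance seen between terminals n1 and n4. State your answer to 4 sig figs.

R_eq = 10.31 Ω

MNA unknowns: 5 node voltages V₁..V_5
R1: Y=0.0001403 on G[5,4]
R2: Y=0.009524 on G[3,1]
R3: Y=0.04425 on G[5,1]
R4: Y=0.2688 on G[4,5]
R5: Y=0.09009 on G[0,5]
R6: Y=0.01218 on G[2,3]
R7: Y=0.09259 on G[2,0]
R8: Y=0.0003584 on G[2,4]
R9: Y=0.2976 on G[2,3]
R10: Y=0.1497 on G[3,1]
R11: Y=0.005747 on G[1,0]
R12: Y=0.0001486 on G[4,0]
R13: Y=0.09901 on G[2,4]
R14: Y=0.02146 on G[2,3]
R15: Y=0.0005208 on G[4,5]
Im: z[1]−=0.505, z[4]+=0.505
solve → V1=-3.387, V2=-0.6127, V3=-1.513, V4=1.819, V5=0.8428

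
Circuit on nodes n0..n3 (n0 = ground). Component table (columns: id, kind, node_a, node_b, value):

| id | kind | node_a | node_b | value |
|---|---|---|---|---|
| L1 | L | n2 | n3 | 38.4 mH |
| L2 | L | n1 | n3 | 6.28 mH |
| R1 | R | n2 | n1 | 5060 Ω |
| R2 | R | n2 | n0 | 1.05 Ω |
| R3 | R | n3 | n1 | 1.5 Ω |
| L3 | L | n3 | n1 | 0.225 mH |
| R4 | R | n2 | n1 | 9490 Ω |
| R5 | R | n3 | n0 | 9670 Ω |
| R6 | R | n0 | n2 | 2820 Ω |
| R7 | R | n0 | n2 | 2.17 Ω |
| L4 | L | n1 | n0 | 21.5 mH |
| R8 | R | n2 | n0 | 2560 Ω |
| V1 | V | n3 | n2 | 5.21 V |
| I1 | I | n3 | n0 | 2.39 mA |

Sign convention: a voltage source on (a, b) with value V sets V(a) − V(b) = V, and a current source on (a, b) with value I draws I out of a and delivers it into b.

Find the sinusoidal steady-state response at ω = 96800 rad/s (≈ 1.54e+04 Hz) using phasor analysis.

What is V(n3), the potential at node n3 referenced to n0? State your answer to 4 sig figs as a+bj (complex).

5.208+0.001769j V

MNA unknowns: 3 node voltages V₁..V_3 plus 1 source current (V1)
L1: Y=0.000-0.0002690j on G[2,3]
L2: Y=0.000-0.001645j on G[1,3]
R1: Y=0.0001976+0.000j on G[2,1]
R2: Y=0.9524+0.000j on G[2,0]
R3: Y=0.6667+0.000j on G[3,1]
L3: Y=0.000-0.04591j on G[3,1]
R4: Y=0.0001054+0.000j on G[2,1]
R5: Y=0.0001034+0.000j on G[3,0]
R6: Y=0.0003546+0.000j on G[0,2]
R7: Y=0.4608+0.000j on G[0,2]
L4: Y=0.000-0.0004805j on G[1,0]
R8: Y=0.0003906+0.000j on G[2,0]
V1: row V3−V2=5.21, i_V1 at 3,2
I1: z[3]−=0.00239, z[0]+=0.00239
solve → V1=5.205+0.005332j, V2=-0.002073+0.001769j, V3=5.208+0.001769j
aux → i_V1=-0.004509+0.003901j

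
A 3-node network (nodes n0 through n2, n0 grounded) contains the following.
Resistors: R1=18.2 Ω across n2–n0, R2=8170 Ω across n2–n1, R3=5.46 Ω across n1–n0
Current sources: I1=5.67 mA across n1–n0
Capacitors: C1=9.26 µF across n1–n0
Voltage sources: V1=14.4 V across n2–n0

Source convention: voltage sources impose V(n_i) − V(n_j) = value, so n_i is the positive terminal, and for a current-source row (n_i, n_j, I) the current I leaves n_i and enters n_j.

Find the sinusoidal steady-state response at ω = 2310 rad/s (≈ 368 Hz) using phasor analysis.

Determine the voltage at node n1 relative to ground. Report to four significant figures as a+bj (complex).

-0.02103+0.002455j V

Element admittances at ω=2310 rad/s:
  Y(R1) = 0.05495+0.000j S between n2,n0
  Y(R2) = 0.0001224+0.000j S between n2,n1
  I1: injects 0.00567 A into n0 (from n1)
  Y(R3) = 0.1832+0.000j S between n1,n0
  Y(C1) = 0.000+0.02139j S between n1,n0
  V1: constraint V(n2)−V(n0) = 14.4
Assemble and solve the 3×3 MNA system:
  V(n1)=-0.02103+0.002455j  V(n2)=14.40+0.000j
  i(V1)=-0.7930+3.005e-07j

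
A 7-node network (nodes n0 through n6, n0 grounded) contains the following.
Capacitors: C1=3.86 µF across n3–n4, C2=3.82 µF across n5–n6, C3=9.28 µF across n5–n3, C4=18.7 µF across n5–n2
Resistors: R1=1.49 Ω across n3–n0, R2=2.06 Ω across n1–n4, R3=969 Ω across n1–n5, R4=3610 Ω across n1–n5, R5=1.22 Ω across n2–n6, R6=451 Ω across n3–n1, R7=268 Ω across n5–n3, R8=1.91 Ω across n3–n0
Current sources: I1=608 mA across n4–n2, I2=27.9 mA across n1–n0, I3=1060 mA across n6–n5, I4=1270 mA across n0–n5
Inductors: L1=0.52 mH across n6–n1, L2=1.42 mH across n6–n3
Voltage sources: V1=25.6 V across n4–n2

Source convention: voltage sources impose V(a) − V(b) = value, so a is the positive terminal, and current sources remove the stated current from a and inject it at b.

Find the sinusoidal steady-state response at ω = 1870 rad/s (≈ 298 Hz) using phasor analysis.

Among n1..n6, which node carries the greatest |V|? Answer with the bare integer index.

5

Element admittances at ω=1870 rad/s:
  Y(C1) = 0.000+0.007218j S between n3,n4
  Y(R1) = 0.6711+0.000j S between n3,n0
  I1: injects 0.608 A into n2 (from n4)
  Y(R2) = 0.4854+0.000j S between n1,n4
  Y(L1) = 0.000-1.028j S between n6,n1
  Y(C2) = 0.000+0.007143j S between n5,n6
  Y(L2) = 0.000-0.3766j S between n6,n3
  Y(R3) = 0.001032+0.000j S between n1,n5
  Y(C3) = 0.000+0.01735j S between n5,n3
  Y(R4) = 0.0002770+0.000j S between n1,n5
  Y(C4) = 0.000+0.03497j S between n5,n2
  I2: injects 0.0279 A into n0 (from n1)
  I3: injects 1.06 A into n5 (from n6)
  Y(R5) = 0.8197+0.000j S between n2,n6
  Y(R6) = 0.002217+0.000j S between n3,n1
  I4: injects 1.27 A into n5 (from n0)
  Y(R7) = 0.003731+0.000j S between n5,n3
  Y(R8) = 0.5236+0.000j S between n3,n0
  V1: constraint V(n4)−V(n2) = 25.6
Assemble and solve the 7×7 MNA system:
  V(n1)=3.267+9.122j  V(n2)=-6.541+4.535j  V(n3)=1.040+0.000j  V(n4)=19.06+4.535j  V(n5)=-0.1287-36.46j  V(n6)=1.024+1.704j
  i(V1)=-8.242+2.097j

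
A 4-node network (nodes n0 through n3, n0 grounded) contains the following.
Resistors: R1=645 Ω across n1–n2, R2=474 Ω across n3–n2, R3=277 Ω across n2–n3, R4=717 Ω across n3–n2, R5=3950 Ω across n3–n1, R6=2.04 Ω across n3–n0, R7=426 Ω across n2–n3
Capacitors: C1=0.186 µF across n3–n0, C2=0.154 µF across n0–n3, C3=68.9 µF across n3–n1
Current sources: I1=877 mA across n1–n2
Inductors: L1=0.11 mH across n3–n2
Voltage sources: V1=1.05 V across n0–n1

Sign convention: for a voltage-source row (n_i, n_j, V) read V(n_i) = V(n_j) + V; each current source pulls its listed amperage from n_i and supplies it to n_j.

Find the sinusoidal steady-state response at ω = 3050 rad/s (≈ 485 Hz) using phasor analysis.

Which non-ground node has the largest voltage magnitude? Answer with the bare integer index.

3

Element admittances at ω=3050 rad/s:
  Y(R1) = 0.001550+0.000j S between n1,n2
  Y(R2) = 0.002110+0.000j S between n3,n2
  Y(C1) = 0.000+0.0005673j S between n3,n0
  Y(C2) = 0.000+0.0004697j S between n0,n3
  I1: injects 0.877 A into n2 (from n1)
  Y(R3) = 0.003610+0.000j S between n2,n3
  Y(C3) = 0.000+0.2101j S between n3,n1
  Y(R4) = 0.001395+0.000j S between n3,n2
  Y(R5) = 0.0002532+0.000j S between n3,n1
  Y(R6) = 0.4902+0.000j S between n3,n0
  Y(R7) = 0.002347+0.000j S between n2,n3
  Y(L1) = 0.000-2.981j S between n3,n2
  V1: constraint V(n0)−V(n1) = 1.05
Assemble and solve the 4×4 MNA system:
  V(n1)=-1.050+0.000j  V(n2)=1.340-0.7312j  V(n3)=1.339-1.024j
  i(V1)=0.6575-0.5007j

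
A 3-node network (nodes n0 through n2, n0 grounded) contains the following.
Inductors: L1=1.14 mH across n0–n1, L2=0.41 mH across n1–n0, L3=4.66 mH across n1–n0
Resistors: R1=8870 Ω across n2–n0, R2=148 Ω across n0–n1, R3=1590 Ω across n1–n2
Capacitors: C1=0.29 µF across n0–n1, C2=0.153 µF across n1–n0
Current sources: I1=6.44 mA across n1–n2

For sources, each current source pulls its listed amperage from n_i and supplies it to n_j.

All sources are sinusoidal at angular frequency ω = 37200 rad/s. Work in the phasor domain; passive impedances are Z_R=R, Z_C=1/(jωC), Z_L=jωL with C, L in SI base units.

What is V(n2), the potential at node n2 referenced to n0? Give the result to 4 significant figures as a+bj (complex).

Apply KCL at each of the 2 non-ground nodes and solve the resulting linear system.
Node n1: branches {L1, C1, R2, L2, C2, L3, R3, I1} → V_1 = -0.001082-0.01239j
Node n2: branches {R1, R3, I1} → V_2 = 8.682-0.01050j

8.682-0.01050j V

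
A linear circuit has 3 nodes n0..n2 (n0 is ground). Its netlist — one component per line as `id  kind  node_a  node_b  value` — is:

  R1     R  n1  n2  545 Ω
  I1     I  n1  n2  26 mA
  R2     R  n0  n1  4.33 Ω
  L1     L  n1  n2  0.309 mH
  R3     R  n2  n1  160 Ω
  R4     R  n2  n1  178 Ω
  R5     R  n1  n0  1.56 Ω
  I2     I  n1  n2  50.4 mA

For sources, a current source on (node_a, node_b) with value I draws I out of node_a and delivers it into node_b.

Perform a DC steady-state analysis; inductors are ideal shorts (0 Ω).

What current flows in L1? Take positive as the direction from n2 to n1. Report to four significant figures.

0.07640 A

MNA unknowns: 2 node voltages V₁..V_2 plus 1 source current (L1)
R1: Y=0.001835 on G[1,2]
I1: z[1]−=0.026, z[2]+=0.026
R2: Y=0.2309 on G[0,1]
L1: row V1−V2=0, i_L1 at 1,2
R3: Y=0.006250 on G[2,1]
R4: Y=0.005618 on G[2,1]
R5: Y=0.6410 on G[1,0]
I2: z[1]−=0.0504, z[2]+=0.0504
solve → V1=0.000, V2=0.000
aux → i_L1=-0.07640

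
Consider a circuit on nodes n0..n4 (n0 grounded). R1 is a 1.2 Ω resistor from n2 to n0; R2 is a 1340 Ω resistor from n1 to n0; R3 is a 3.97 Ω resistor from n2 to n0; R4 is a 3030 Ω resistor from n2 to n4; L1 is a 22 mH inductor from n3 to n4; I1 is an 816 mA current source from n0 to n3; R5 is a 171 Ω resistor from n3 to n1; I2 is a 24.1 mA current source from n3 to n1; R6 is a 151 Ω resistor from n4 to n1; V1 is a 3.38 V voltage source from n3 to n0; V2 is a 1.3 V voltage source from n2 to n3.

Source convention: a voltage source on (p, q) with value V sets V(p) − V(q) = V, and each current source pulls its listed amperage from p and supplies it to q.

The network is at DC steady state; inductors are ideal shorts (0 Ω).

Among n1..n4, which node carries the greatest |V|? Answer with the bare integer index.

1

Apply KCL at each of the 4 non-ground nodes and solve the resulting linear system.
Node n1: branches {R2, R5, I2, R6} → V_1 = 5.013
Node n2: branches {R1, R3, R4, V2} → V_2 = 4.680
Node n3: branches {L1, I1, R5, I2, V1, V2} → V_3 = 3.380
Node n4: branches {R4, L1, R6} → V_4 = 3.380
Source currents: i(L1)=-0.01124, i(V1)=-4.267, i(V2)=-5.079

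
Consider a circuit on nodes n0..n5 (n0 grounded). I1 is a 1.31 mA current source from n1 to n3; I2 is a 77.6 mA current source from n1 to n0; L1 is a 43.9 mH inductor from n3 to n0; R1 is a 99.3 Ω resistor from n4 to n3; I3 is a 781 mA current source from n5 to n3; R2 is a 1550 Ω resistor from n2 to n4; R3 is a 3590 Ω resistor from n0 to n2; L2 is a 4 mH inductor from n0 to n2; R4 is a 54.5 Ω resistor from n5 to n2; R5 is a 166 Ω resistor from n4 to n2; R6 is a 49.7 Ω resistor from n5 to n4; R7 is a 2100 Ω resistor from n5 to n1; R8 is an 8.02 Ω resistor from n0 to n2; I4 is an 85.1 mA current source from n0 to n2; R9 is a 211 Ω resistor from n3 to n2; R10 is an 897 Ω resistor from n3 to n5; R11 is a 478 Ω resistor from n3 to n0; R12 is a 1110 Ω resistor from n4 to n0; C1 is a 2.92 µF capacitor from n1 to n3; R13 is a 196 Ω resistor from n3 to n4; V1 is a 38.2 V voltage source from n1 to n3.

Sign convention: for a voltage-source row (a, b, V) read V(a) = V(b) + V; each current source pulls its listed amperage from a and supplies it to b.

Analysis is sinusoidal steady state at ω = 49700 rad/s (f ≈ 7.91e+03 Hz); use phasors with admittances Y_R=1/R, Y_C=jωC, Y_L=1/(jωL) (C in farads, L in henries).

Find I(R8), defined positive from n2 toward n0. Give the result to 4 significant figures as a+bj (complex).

-0.05664+0.008794j A

Element admittances at ω=49700 rad/s:
  I1: injects 0.00131 A into n3 (from n1)
  I2: injects 0.0776 A into n0 (from n1)
  Y(L1) = 0.000-0.0004583j S between n3,n0
  Y(R1) = 0.01007+0.000j S between n4,n3
  I3: injects 0.781 A into n3 (from n5)
  Y(R2) = 0.0006452+0.000j S between n2,n4
  Y(R3) = 0.0002786+0.000j S between n0,n2
  Y(L2) = 0.000-0.005030j S between n0,n2
  Y(R4) = 0.01835+0.000j S between n5,n2
  Y(R5) = 0.006024+0.000j S between n4,n2
  Y(R6) = 0.02012+0.000j S between n5,n4
  Y(R7) = 0.0004762+0.000j S between n5,n1
  Y(R8) = 0.1247+0.000j S between n0,n2
  I4: injects 0.0851 A into n2 (from n0)
  Y(R9) = 0.004739+0.000j S between n3,n2
  Y(R10) = 0.001115+0.000j S between n3,n5
  Y(R11) = 0.002092+0.000j S between n3,n0
  Y(R12) = 0.0009009+0.000j S between n4,n0
  Y(C1) = 0.000+0.1451j S between n1,n3
  Y(R13) = 0.005102+0.000j S between n3,n4
  V1: constraint V(n1)−V(n3) = 38.2
Assemble and solve the 6×6 MNA system:
  V(n1)=67.52+0.9128j  V(n2)=-0.4542+0.07053j  V(n3)=29.32+0.9128j  V(n4)=2.381+0.4793j  V(n5)=-16.89+0.3093j
  i(V1)=-0.1191-5.544j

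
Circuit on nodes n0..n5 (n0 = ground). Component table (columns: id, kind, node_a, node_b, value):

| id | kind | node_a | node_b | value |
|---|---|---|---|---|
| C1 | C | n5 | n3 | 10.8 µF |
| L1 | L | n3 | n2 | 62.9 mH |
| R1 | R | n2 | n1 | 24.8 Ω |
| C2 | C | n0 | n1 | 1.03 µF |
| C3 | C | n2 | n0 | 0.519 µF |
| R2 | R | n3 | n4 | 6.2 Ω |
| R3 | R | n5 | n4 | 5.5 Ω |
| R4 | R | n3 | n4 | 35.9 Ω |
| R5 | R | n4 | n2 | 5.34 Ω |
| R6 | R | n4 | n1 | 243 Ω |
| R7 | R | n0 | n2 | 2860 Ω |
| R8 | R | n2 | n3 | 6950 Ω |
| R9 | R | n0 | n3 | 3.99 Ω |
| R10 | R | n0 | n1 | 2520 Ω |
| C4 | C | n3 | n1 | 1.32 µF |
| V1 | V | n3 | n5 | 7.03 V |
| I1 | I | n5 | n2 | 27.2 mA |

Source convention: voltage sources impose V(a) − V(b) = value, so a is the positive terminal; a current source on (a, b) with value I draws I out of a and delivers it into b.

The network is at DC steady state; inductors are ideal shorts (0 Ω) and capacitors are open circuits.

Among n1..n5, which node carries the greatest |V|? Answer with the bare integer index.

5

MNA unknowns: 5 node voltages V₁..V_5 plus 2 source currents (L1, V1)
C1: Y=0.000 on G[5,3]
L1: row V3−V2=0, i_L1 at 3,2
R1: Y=0.04032 on G[2,1]
C2: Y=0.000 on G[0,1]
C3: Y=0.000 on G[2,0]
R2: Y=0.1613 on G[3,4]
R3: Y=0.1818 on G[5,4]
R4: Y=0.02786 on G[3,4]
R5: Y=0.1873 on G[4,2]
R6: Y=0.004115 on G[4,1]
R7: Y=0.0003497 on G[0,2]
R8: Y=0.0001439 on G[2,3]
R9: Y=0.2506 on G[0,3]
R10: Y=0.0003968 on G[0,1]
C4: Y=0.000 on G[3,1]
V1: row V3−V5=7.03, i_V1 at 3,5
I1: z[5]−=0.0272, z[2]+=0.0272
solve → V1=-0.2084, V2=0.0003296, V3=0.0003296, V4=-2.274, V5=-7.030
aux → i_L1=0.4072, i_V1=-0.8374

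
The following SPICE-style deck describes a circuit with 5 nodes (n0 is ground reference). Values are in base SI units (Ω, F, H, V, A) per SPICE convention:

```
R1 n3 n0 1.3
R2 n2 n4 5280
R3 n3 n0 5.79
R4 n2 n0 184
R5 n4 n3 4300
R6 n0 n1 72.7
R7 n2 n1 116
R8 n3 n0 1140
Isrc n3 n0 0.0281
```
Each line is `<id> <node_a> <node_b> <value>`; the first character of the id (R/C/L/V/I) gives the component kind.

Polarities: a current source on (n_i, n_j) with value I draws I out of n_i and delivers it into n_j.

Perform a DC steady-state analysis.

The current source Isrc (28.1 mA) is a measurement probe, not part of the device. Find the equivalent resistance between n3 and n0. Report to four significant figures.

R_eq = 1.061 Ω

MNA unknowns: 4 node voltages V₁..V_4
R1: Y=0.7692 on G[3,0]
R2: Y=0.0001894 on G[2,4]
R3: Y=0.1727 on G[3,0]
R4: Y=0.005435 on G[2,0]
R5: Y=0.0002326 on G[4,3]
R6: Y=0.01376 on G[0,1]
R7: Y=0.008621 on G[2,1]
R8: Y=0.0008772 on G[3,0]
Isrc: z[3]−=0.0281, z[0]+=0.0281
solve → V1=-0.0001106, V2=-0.0002870, V3=-0.02980, V4=-0.01655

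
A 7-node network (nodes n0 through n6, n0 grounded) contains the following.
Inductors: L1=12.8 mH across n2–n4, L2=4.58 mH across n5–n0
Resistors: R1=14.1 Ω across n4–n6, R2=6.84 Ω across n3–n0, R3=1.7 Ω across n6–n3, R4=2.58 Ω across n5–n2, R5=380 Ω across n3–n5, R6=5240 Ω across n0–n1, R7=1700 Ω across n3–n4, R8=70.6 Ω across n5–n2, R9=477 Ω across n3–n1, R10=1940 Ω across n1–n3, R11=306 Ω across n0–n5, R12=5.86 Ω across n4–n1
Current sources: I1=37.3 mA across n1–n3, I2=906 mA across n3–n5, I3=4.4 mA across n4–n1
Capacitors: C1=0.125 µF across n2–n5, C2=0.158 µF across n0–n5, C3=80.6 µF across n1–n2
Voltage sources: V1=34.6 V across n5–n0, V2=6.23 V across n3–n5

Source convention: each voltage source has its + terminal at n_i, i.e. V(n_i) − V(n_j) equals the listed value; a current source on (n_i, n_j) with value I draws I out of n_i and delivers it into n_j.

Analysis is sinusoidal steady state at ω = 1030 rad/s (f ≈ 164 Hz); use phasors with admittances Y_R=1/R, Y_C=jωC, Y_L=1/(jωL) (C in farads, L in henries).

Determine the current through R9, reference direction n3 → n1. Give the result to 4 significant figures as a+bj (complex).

Element admittances at ω=1030 rad/s:
  Y(L1) = 0.000-0.07585j S between n2,n4
  Y(R1) = 0.07092+0.000j S between n4,n6
  Y(L2) = 0.000-0.2120j S between n5,n0
  I1: injects 0.0373 A into n3 (from n1)
  Y(R2) = 0.1462+0.000j S between n3,n0
  I2: injects 0.906 A into n5 (from n3)
  Y(C1) = 0.000+0.0001287j S between n2,n5
  Y(R3) = 0.5882+0.000j S between n6,n3
  Y(R4) = 0.3876+0.000j S between n5,n2
  Y(C2) = 0.000+0.0001627j S between n0,n5
  Y(R5) = 0.002632+0.000j S between n3,n5
  Y(R6) = 0.0001908+0.000j S between n0,n1
  Y(R7) = 0.0005882+0.000j S between n3,n4
  Y(R8) = 0.01416+0.000j S between n5,n2
  Y(R9) = 0.002096+0.000j S between n3,n1
  Y(R10) = 0.0005155+0.000j S between n1,n3
  I3: injects 0.0044 A into n1 (from n4)
  Y(C3) = 0.000+0.08302j S between n1,n2
  Y(R11) = 0.003268+0.000j S between n0,n5
  Y(R12) = 0.1706+0.000j S between n4,n1
  V1: constraint V(n5)−V(n0) = 34.6
  V2: constraint V(n3)−V(n5) = 6.23
Assemble and solve the 8×8 MNA system:
  V(n1)=37.84-0.9660j  V(n2)=34.88-0.06579j  V(n3)=40.83+0.000j  V(n4)=38.47+0.4556j  V(n5)=34.60+0.000j  V(n6)=40.58+0.04902j
  i(V1)=-6.090+7.329j  i(V2)=-7.013+0.02658j

0.006270+0.002025j A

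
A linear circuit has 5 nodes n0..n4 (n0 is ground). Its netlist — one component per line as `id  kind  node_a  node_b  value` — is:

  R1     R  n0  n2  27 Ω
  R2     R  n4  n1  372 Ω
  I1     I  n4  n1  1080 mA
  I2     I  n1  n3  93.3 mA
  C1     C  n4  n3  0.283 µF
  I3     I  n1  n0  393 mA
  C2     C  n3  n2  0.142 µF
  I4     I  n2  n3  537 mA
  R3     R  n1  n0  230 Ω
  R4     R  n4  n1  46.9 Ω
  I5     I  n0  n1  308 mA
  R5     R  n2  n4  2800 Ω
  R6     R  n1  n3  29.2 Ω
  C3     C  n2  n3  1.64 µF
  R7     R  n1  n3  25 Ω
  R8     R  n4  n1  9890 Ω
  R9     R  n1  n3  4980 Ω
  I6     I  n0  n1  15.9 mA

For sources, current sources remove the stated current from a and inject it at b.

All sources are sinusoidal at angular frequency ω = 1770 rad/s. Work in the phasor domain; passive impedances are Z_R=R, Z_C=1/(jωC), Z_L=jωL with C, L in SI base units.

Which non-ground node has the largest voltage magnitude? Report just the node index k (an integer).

Apply KCL at each of the 4 non-ground nodes and solve the resulting linear system.
Node n1: branches {R2, I1, I2, I3, R3, R4, I5, R6, R7, R8, R9, I6} → V_1 = 61.58-50.99j
Node n2: branches {R1, C2, I4, R5, C3} → V_2 = -9.094+5.986j
Node n3: branches {I2, C1, C2, I4, R6, C3, R7, R9} → V_3 = 67.44-54.58j
Node n4: branches {R2, I1, C1, R4, R5, R8} → V_4 = 16.52-49.12j

3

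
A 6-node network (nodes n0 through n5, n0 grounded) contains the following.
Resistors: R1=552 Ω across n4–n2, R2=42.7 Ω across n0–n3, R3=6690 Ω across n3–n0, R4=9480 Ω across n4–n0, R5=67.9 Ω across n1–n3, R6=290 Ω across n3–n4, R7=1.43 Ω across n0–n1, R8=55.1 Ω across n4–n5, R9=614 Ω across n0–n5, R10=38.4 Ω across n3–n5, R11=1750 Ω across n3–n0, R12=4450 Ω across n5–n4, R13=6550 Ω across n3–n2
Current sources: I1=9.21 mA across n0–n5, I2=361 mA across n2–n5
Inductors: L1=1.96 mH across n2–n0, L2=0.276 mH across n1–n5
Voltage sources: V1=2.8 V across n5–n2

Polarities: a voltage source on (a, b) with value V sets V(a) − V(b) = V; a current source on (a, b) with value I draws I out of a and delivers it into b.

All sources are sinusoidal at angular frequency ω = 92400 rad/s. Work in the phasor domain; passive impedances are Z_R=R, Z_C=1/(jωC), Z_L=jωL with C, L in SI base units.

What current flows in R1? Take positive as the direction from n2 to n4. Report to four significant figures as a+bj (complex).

-0.004622+9.170e-06j A

Apply KCL at each of the 5 non-ground nodes and solve the resulting linear system.
Node n1: branches {R5, L2, R7} → V_1 = 0.006869-0.01987j
Node n2: branches {R1, L1, I2, R13, V1} → V_2 = -2.425+0.05071j
Node n3: branches {R2, R3, R5, R6, R10, R11, R13} → V_3 = 0.1451+0.01741j
Node n4: branches {R1, R4, R6, R8, R12} → V_4 = 0.1265+0.04565j
Node n5: branches {I1, L2, R8, I2, R9, R10, R12, V1} → V_5 = 0.3753+0.05071j
Source currents: i(V1)=0.3563+0.01340j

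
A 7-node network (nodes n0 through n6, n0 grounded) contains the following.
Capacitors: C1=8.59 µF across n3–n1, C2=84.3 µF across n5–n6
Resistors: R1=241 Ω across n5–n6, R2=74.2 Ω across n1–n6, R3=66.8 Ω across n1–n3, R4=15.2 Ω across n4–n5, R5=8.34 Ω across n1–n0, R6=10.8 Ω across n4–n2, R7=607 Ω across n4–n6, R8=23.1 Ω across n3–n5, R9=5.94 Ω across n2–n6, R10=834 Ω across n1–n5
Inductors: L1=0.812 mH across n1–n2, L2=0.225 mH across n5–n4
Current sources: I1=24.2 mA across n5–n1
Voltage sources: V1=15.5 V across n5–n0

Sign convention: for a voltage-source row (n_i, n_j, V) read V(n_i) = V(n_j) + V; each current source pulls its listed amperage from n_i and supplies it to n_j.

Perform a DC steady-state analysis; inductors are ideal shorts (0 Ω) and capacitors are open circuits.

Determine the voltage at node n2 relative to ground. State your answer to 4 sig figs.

7.540 V

Apply KCL at each of the 6 non-ground nodes and solve the resulting linear system.
Node n1: branches {C1, R2, L1, R3, R5, I1, R10} → V_1 = 7.540
Node n2: branches {L1, R6, R9} → V_2 = 7.540
Node n3: branches {C1, R3, R8} → V_3 = 13.45
Node n4: branches {R4, R6, L2, R7} → V_4 = 15.50
Node n5: branches {R1, R4, I1, L2, R8, C2, R10, V1} → V_5 = 15.50
Node n6: branches {R1, R2, R7, C2, R9} → V_6 = 7.786
Source currents: i(L1)=-0.7785, i(L2)=0.7498, i(V1)=-0.9041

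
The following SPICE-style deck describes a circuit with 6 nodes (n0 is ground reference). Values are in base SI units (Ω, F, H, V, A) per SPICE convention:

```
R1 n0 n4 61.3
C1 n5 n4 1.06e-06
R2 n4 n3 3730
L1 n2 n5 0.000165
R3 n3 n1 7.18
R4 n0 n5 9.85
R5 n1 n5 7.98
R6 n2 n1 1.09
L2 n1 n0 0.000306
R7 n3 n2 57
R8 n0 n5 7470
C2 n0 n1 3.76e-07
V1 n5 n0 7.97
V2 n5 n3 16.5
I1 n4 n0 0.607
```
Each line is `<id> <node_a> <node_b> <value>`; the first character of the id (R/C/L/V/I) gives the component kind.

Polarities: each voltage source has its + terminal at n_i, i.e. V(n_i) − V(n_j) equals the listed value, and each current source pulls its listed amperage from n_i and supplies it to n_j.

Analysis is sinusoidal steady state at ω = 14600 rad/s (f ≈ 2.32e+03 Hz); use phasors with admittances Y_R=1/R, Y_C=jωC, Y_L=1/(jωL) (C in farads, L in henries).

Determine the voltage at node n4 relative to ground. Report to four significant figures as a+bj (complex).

Apply KCL at each of the 5 non-ground nodes and solve the resulting linear system.
Node n1: branches {R3, R5, R6, L2, C2} → V_1 = 3.901-1.423j
Node n2: branches {L1, R6, R7} → V_2 = 4.894-2.762j
Node n3: branches {R2, R3, R7, V2} → V_3 = -8.530+0.000j
Node n4: branches {R1, C1, R2, I1} → V_4 = -15.93+22.30j
Node n5: branches {C1, L1, R4, R5, R8, V1, V2} → V_5 = 7.970+0.000j
Source currents: i(V1)=-0.8467+0.4880j, i(V2)=-1.965+0.2406j

-15.93+22.30j V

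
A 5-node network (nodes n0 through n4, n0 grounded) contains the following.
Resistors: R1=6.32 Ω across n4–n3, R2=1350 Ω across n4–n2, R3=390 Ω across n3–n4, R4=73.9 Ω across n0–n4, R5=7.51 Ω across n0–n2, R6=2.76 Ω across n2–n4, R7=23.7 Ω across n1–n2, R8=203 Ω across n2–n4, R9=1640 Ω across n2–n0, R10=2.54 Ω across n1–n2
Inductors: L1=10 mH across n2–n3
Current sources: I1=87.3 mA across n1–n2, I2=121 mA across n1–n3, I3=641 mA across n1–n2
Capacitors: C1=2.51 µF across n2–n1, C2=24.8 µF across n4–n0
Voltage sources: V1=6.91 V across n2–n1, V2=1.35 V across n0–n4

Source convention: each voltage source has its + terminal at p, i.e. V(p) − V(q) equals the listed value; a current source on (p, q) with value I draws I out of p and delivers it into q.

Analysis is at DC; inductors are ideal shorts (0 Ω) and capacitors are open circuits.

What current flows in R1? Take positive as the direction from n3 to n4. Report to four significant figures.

0.04313 A

MNA unknowns: 4 node voltages V₁..V_4 plus 3 source currents (L1, V1, V2)
R1: Y=0.1582 on G[4,3]
L1: row V2−V3=0, i_L1 at 2,3
I1: z[1]−=0.0873, z[2]+=0.0873
R2: Y=0.0007407 on G[4,2]
R3: Y=0.002564 on G[3,4]
R4: Y=0.01353 on G[0,4]
R5: Y=0.1332 on G[0,2]
R6: Y=0.3623 on G[2,4]
R7: Y=0.04219 on G[1,2]
R8: Y=0.004926 on G[2,4]
C1: Y=0.000 on G[2,1]
C2: Y=0.000 on G[4,0]
I2: z[1]−=0.121, z[3]+=0.121
R9: Y=0.0006098 on G[2,0]
I3: z[1]−=0.641, z[2]+=0.641
R10: Y=0.3937 on G[1,2]
V1: row V2−V1=6.91, i_V1 at 2,1
V2: row V0−V4=1.35, i_V2 at 0,4
solve → V1=-7.987, V2=-1.077, V3=-1.077, V4=-1.350
aux → i_L1=-0.07717, i_V1=-2.163, i_V2=-0.1624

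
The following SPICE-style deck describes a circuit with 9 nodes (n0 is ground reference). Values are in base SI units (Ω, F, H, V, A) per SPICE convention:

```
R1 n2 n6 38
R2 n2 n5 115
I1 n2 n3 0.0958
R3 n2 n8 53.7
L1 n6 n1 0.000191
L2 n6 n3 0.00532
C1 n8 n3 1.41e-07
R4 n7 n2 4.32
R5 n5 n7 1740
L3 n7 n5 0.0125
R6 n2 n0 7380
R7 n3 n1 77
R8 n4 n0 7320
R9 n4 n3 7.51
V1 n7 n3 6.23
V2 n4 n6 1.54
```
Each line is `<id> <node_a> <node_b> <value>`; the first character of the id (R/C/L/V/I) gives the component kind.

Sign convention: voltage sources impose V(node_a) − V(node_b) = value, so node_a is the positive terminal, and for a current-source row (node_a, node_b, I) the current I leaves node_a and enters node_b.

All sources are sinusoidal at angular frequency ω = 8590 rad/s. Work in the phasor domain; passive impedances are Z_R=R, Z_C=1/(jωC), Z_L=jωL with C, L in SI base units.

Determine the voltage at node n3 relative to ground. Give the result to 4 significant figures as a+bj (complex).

MNA unknowns: 8 node voltages V₁..V_8 plus 2 source currents (V1, V2)
R1: Y=0.02632+0.000j on G[2,6]
R2: Y=0.008696+0.000j on G[2,5]
I1: z[2]−=0.0958, z[3]+=0.0958
R3: Y=0.01862+0.000j on G[2,8]
L1: Y=0.000-0.6095j on G[6,1]
L2: Y=0.000-0.02188j on G[6,3]
C1: Y=0.000+0.001211j on G[8,3]
R4: Y=0.2315+0.000j on G[7,2]
R5: Y=0.0005747+0.000j on G[5,7]
L3: Y=0.000-0.009313j on G[7,5]
R6: Y=0.0001355+0.000j on G[2,0]
R7: Y=0.01299+0.000j on G[3,1]
R8: Y=0.0001366+0.000j on G[4,0]
R9: Y=0.1332+0.000j on G[4,3]
V1: row V7−V3=6.23, i_V1 at 7,3
V2: row V4−V6=1.54, i_V2 at 4,6
solve → V1=-3.556+0.002751j, V2=2.031+0.005558j, V3=-3.168+0.05114j, V4=-2.015-0.005513j, V5=2.602-0.4535j, V6=-3.555-0.005513j, V7=3.062+0.05114j, V8=2.006-0.3310j
aux → i_V1=-0.2435-0.006559j, i_V2=-0.1533+0.007544j

-3.168+0.05114j V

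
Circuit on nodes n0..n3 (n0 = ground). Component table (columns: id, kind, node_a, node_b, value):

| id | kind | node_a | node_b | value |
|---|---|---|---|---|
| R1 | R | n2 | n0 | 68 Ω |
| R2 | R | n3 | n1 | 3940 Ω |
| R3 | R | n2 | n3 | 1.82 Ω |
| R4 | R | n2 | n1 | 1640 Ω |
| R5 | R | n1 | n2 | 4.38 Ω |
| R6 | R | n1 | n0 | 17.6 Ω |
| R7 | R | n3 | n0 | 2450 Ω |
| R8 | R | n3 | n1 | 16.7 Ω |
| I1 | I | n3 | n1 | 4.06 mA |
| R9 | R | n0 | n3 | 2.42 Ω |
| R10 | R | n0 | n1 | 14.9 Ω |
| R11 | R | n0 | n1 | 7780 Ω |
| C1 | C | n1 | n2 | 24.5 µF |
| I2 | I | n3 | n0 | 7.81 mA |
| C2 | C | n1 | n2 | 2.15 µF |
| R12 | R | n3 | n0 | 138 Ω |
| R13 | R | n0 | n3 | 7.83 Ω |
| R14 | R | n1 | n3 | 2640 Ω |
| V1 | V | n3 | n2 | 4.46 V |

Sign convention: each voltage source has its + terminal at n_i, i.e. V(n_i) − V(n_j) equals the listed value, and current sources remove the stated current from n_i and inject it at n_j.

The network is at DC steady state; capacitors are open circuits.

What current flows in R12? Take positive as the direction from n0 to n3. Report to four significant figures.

Element admittances at DC:
  Y(R1) = 0.01471 S between n2,n0
  Y(R2) = 0.0002538 S between n3,n1
  Y(R3) = 0.5495 S between n2,n3
  Y(R4) = 0.0006098 S between n2,n1
  Y(R5) = 0.2283 S between n1,n2
  Y(R6) = 0.05682 S between n1,n0
  Y(R7) = 0.0004082 S between n3,n0
  Y(R8) = 0.05988 S between n3,n1
  I1: injects 0.00406 A into n1 (from n3)
  Y(R9) = 0.4132 S between n0,n3
  Y(R10) = 0.06711 S between n0,n1
  Y(R11) = 0.0001285 S between n0,n1
  Y(C1) = 0.000 S between n1,n2
  I2: injects 0.00781 A into n0 (from n3)
  Y(C2) = 0.000 S between n1,n2
  Y(R12) = 0.007246 S between n3,n0
  Y(R13) = 0.1277 S between n0,n3
  Y(R14) = 0.0003788 S between n1,n3
  V1: constraint V(n3)−V(n2) = 4.46
Assemble and solve the 4×4 MNA system:
  V(n1)=-2.069  V(n2)=-3.902  V(n3)=0.5582
  i(V1)=-2.928

-0.004045 A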